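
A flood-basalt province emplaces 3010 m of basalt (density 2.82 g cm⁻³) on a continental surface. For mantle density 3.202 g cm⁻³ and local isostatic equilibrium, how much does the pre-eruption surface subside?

2650 m

Subaerial loading: s = t ρ_load / ρ_m.
s = 3010 m × 2.82/3.202 = 2650 m.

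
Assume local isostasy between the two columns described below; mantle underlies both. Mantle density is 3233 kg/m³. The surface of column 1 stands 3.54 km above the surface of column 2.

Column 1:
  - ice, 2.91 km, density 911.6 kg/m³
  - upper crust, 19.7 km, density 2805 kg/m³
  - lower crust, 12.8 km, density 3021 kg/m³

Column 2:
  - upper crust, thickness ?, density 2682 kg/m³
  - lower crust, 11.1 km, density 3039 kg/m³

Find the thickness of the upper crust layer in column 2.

Take the compensation level at the base of the deeper column (depth z_c below the surface of column 1) and equate Σ ρ_i t_i down to z_c; mantle fills any gap and the z_c terms cancel.
Column 1: 2.91×911.6 + 19.7×2805 + 12.8×3021 + (z_c − 35.41)×3233
Column 2: 3.54×0 + x×2682 + 11.1×3039 + (z_c − 3.54 − 11.1 − x)×3233
The z_c×3233 term appears on both sides and cancels. Collect the known terms of each column as K = Σ(ρt)_known − 3233 × (depth of known layers): K_1 = 96580.056 − 3233×35.41 = −17900.474; K_2 = 33732.9 − 3233×(3.54 + 11.1) = −13598.22.
Balance: K_1 = K_2 − x×(3233 − 2682), so x = (K_2 − K_1)/(3233 − 2682) = 4302.25/551 = 7.81 km.

7.81 km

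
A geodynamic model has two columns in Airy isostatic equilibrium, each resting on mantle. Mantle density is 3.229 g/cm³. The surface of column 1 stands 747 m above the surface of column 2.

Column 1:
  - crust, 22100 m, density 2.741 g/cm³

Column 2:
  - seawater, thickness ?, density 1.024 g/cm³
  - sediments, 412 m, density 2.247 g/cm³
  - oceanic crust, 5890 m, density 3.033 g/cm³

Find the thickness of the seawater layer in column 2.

Take the compensation level at the base of the deeper column (depth z_c below the surface of column 1) and equate Σ ρ_i t_i down to z_c; mantle fills any gap and the z_c terms cancel.
Column 1: 22100×2.741 + (z_c − 22100)×3.229
Column 2: 747×0 + x×1.024 + 412×2.247 + 5890×3.033 + (z_c − 747 − 6302 − x)×3.229
The z_c×3.229 term appears on both sides and cancels. Collect the known terms of each column as K = Σ(ρt)_known − 3.229 × (depth of known layers): K_1 = 60576.1 − 3.229×22100 = −10784.8; K_2 = 18790.134 − 3.229×(747 + 6302) = −3971.087.
Balance: K_1 = K_2 − x×(3.229 − 1.024), so x = (K_2 − K_1)/(3.229 − 1.024) = 6813.71/2.205 = 3090 m.

3090 m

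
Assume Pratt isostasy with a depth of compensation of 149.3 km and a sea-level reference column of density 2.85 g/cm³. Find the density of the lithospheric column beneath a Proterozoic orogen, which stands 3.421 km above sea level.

2.79 g/cm³

Pratt balance: ρ_ref D = ρ (D + h).
ρ = ρ_ref D/(D + h) = 2.85 × 149.3 km/(149.3 km + 3.421 km) = 2.79 g/cm³.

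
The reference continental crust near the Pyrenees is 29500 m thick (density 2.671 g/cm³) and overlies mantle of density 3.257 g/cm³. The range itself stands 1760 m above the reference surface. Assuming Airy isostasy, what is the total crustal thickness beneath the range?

39300 m

Root depth r = h ρ_c / (ρ_m − ρ_c) = 1760 m × 2.671 / 0.586 = 8022 m.
Total thickness = T + h + r = 29500 m + 1760 m + 8022 m = 39300 m.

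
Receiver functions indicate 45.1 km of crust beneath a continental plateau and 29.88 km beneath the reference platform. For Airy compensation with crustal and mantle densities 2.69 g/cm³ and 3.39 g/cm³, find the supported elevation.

3.14 km

Excess crust Δ = 45.1 km − 29.88 km = 15.22 km, split between elevation h and root r with h + r = Δ.
Airy balance ρ_c h = (ρ_m − ρ_c) r gives r = h ρ_c/(ρ_m − ρ_c), so h (1 + ρ_c/(ρ_m − ρ_c)) = Δ, i.e. h = Δ (ρ_m − ρ_c)/ρ_m.
h = 15.22 km × 0.7/3.39 = 3.14 km.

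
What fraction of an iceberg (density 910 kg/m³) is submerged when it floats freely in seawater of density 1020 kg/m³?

89.2%

Submerged fraction = ρ_obj/ρ_fluid = 910/1020 = 89.2%.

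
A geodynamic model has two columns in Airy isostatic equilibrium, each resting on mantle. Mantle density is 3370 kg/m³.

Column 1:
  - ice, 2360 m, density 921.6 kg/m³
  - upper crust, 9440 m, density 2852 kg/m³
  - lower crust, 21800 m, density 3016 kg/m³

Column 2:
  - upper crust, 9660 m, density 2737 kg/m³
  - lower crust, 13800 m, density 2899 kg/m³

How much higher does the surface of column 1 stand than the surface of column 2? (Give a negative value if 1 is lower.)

For any compensation level in the mantle, the mantle terms cancel and isostasy reduces to e = (Σt_1 − Σt_2) − (Σ(ρt)_1 − Σ(ρt)_2) / ρ_m.
Σt_1 = 33600 m; Σt_2 = 23460 m; Σ(ρt)_1 = 94846656; Σ(ρt)_2 = 66445620 (in m·kg/m³).
e = (33600 − 23460) − (94846656 − 66445620) / 3370 = 1710 m.

1710 m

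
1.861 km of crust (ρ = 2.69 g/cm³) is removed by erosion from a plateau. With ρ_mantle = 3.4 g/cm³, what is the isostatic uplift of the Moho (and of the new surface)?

1.47 km

Unloading: uplift u = e ρ_c/ρ_m = 1.861 km × 2.69/3.4 = 1.47 km.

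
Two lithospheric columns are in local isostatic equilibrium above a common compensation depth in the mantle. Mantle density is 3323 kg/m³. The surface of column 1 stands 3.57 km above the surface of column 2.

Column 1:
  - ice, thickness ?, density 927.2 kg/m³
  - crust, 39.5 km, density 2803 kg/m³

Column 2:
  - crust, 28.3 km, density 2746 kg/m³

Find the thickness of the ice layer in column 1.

3.19 km

Take the compensation level at the base of the deeper column (depth z_c below the surface of column 1) and equate Σ ρ_i t_i down to z_c; mantle fills any gap and the z_c terms cancel.
Column 1: x×927.2 + 39.5×2803 + (z_c − 39.5 − x)×3323
Column 2: 3.57×0 + 28.3×2746 + (z_c − 3.57 − 28.3)×3323
The z_c×3323 term appears on both sides and cancels. Collect the known terms of each column as K = Σ(ρt)_known − 3323 × (depth of known layers): K_1 = 110718.5 − 3323×39.5 = −20540; K_2 = 77711.8 − 3323×(3.57 + 28.3) = −28192.21.
Balance: K_1 − x×(3323 − 927.2) = K_2, so x = (K_1 − K_2)/(3323 − 927.2) = 7652.21/2395.8 = 3.19 km.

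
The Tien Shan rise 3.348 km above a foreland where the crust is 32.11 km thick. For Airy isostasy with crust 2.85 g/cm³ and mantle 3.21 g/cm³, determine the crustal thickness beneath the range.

62 km

Root depth r = h ρ_c / (ρ_m − ρ_c) = 3.348 km × 2.85 / 0.36 = 26.5 km.
Total thickness = T + h + r = 32.11 km + 3.348 km + 26.5 km = 62 km.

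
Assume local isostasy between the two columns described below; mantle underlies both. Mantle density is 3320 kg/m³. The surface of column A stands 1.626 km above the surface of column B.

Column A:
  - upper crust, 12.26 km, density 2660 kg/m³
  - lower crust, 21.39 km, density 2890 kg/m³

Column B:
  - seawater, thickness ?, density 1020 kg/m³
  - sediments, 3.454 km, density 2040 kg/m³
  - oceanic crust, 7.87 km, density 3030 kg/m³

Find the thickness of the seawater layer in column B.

2.26 km

Take the compensation level at the base of the deeper column (depth z_c below the surface of column A) and equate Σ ρ_i t_i down to z_c; mantle fills any gap and the z_c terms cancel.
Column A: 12.26×2660 + 21.39×2890 + (z_c − 33.65)×3320
Column B: 1.626×0 + x×1020 + 3.454×2040 + 7.87×3030 + (z_c − 1.626 − 11.324 − x)×3320
The z_c×3320 term appears on both sides and cancels. Collect the known terms of each column as K = Σ(ρt)_known − 3320 × (depth of known layers): K_A = 94428.7 − 3320×33.65 = −17289.3; K_B = 30892.26 − 3320×(1.626 + 11.324) = −12101.74.
Balance: K_A = K_B − x×(3320 − 1020), so x = (K_B − K_A)/(3320 − 1020) = 5187.56/2300 = 2.26 km.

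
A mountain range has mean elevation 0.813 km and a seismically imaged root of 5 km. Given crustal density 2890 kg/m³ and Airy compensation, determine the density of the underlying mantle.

3360 kg/m³

Airy balance: ρ_c h = (ρ_m − ρ_c) r → ρ_m = ρ_c (1 + h/r).
ρ_m = 2890 × (1 + 0.813 km/5 km) = 3360 kg/m³.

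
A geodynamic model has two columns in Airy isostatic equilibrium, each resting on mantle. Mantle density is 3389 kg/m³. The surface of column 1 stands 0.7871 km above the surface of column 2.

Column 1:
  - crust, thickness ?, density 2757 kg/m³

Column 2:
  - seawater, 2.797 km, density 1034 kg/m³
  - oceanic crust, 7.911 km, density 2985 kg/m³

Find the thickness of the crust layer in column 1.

Take the compensation level at the base of the deeper column (depth z_c below the surface of column 1) and equate Σ ρ_i t_i down to z_c; mantle fills any gap and the z_c terms cancel.
Column 1: x×2757 + (z_c − 0 − x)×3389
Column 2: 0.7871×0 + 2.797×1034 + 7.911×2985 + (z_c − 0.7871 − 10.708)×3389
The z_c×3389 term appears on both sides and cancels. Collect the known terms of each column as K = Σ(ρt)_known − 3389 × (depth of known layers): K_1 = 0 − 3389×0 = 0; K_2 = 26506.433 − 3389×(0.7871 + 10.708) = −12450.4609.
Balance: K_1 − x×(3389 − 2757) = K_2, so x = (K_1 − K_2)/(3389 − 2757) = 12450.5/632 = 19.7 km.

19.7 km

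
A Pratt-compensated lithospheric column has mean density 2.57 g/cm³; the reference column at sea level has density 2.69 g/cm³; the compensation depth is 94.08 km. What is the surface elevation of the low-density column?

ρ_ref D = ρ (D + h) → h = D (ρ_ref − ρ)/ρ.
h = 94.08 km × (2.69 − 2.57)/2.57 = 4.39 km.

4.39 km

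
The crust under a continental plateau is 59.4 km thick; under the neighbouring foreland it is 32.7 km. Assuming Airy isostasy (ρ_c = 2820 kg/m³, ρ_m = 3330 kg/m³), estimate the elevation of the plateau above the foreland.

Excess crust Δ = 59.4 km − 32.7 km = 26.7 km, split between elevation h and root r with h + r = Δ.
Airy balance ρ_c h = (ρ_m − ρ_c) r gives r = h ρ_c/(ρ_m − ρ_c), so h (1 + ρ_c/(ρ_m − ρ_c)) = Δ, i.e. h = Δ (ρ_m − ρ_c)/ρ_m.
h = 26.7 km × 510/3330 = 4.09 km.

4.09 km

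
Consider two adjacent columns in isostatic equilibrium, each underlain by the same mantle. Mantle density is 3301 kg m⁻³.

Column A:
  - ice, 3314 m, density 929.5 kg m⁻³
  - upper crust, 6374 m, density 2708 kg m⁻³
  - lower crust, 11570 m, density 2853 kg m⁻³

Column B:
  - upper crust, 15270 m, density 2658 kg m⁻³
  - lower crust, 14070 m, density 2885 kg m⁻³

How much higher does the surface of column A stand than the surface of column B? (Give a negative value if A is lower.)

349 m

For any compensation level in the mantle, the mantle terms cancel and isostasy reduces to e = (Σt_A − Σt_B) − (Σ(ρt)_A − Σ(ρt)_B) / ρ_m.
Σt_A = 21258 m; Σt_B = 29340 m; Σ(ρt)_A = 53350365; Σ(ρt)_B = 81179610 (in m·kg m⁻³).
e = (21258 − 29340) − (53350365 − 81179610) / 3301 = 349 m.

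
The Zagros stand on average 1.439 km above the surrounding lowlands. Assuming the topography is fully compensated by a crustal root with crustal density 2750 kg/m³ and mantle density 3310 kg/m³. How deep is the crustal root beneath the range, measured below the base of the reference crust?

Equating mass per unit area of the two columns: the weight of the topography is balanced by the buoyancy of the root, ρ_c h = (ρ_m − ρ_c) r.
r = h · ρ_c / (ρ_m − ρ_c) = 1.439 km × 2750 / (3310 − 2750) = 7.07 km.

7.07 km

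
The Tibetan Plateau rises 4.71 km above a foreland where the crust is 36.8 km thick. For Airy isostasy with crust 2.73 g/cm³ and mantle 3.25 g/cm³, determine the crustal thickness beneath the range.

66.2 km

Root depth r = h ρ_c / (ρ_m − ρ_c) = 4.71 km × 2.73 / 0.52 = 24.73 km.
Total thickness = T + h + r = 36.8 km + 4.71 km + 24.73 km = 66.2 km.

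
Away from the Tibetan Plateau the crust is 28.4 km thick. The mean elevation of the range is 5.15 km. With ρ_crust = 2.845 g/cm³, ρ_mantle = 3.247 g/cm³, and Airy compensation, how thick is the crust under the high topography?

Root depth r = h ρ_c / (ρ_m − ρ_c) = 5.15 km × 2.845 / 0.402 = 36.45 km.
Total thickness = T + h + r = 28.4 km + 5.15 km + 36.45 km = 70 km.

70 km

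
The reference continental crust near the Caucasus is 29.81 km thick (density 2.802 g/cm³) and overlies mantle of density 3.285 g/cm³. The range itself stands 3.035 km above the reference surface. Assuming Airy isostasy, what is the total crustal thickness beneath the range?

50.5 km

Root depth r = h ρ_c / (ρ_m − ρ_c) = 3.035 km × 2.802 / 0.483 = 17.61 km.
Total thickness = T + h + r = 29.81 km + 3.035 km + 17.61 km = 50.5 km.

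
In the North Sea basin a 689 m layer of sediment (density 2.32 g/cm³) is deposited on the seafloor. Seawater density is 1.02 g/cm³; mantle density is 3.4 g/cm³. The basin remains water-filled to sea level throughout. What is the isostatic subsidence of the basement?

Submarine loading: the sediment displaces seawater, and the subsidence is in turn flooded, so s (ρ_m − ρ_w) = t (ρ_sed − ρ_w).
s = 689 m × (2.32 − 1.02) / (3.4 − 1.02) = 376 m.

376 m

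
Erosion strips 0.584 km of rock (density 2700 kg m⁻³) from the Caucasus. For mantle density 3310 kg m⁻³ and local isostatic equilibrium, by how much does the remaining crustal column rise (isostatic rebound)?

Unloading: uplift u = e ρ_c/ρ_m = 0.584 km × 2700/3310 = 0.476 km.

0.476 km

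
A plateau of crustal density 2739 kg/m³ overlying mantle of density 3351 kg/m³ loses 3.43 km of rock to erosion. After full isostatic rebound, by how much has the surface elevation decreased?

0.626 km

Rebound u = e ρ_c/ρ_m = 3.43 km × 2739/3351 = 2.804 km.
Net surface drop = e − u = 3.43 km − 2.804 km = e (ρ_m − ρ_c)/ρ_m = 0.626 km.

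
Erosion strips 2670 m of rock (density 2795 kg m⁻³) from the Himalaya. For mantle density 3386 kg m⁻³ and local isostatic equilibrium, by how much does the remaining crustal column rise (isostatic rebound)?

Unloading: uplift u = e ρ_c/ρ_m = 2670 m × 2795/3386 = 2200 m.

2200 m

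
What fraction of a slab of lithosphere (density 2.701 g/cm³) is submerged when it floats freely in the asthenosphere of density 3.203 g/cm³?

Submerged fraction = ρ_obj/ρ_fluid = 2.701/3.203 = 84.3%.

84.3%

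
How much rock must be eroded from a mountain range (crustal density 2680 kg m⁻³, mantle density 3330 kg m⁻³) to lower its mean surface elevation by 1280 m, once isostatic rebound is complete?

Net drop Δ = e − u = e − e ρ_c/ρ_m = e (ρ_m − ρ_c)/ρ_m.
e = Δ ρ_m/(ρ_m − ρ_c) = 1280 m × 3330/650 = 6560 m.

6560 m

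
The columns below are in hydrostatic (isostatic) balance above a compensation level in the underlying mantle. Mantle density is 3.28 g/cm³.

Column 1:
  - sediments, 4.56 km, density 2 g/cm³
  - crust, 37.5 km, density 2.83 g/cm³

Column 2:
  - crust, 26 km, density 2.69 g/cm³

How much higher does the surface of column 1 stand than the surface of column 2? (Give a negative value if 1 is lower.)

2.25 km

For any compensation level in the mantle, the mantle terms cancel and isostasy reduces to e = (Σt_1 − Σt_2) − (Σ(ρt)_1 − Σ(ρt)_2) / ρ_m.
Σt_1 = 42.06 km; Σt_2 = 26 km; Σ(ρt)_1 = 115.245; Σ(ρt)_2 = 69.94 (in km·g/cm³).
e = (42.06 − 26) − (115.245 − 69.94) / 3.28 = 2.25 km.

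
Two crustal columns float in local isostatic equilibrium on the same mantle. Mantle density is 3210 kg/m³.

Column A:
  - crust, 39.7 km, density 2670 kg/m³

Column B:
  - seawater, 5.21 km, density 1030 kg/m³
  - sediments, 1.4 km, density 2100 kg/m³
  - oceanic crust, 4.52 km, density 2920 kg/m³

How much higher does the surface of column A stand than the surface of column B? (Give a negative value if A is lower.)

For any compensation level in the mantle, the mantle terms cancel and isostasy reduces to e = (Σt_A − Σt_B) − (Σ(ρt)_A − Σ(ρt)_B) / ρ_m.
Σt_A = 39.7 km; Σt_B = 11.13 km; Σ(ρt)_A = 105999; Σ(ρt)_B = 21504.7 (in km·kg/m³).
e = (39.7 − 11.13) − (105999 − 21504.7) / 3210 = 2.25 km.

2.25 km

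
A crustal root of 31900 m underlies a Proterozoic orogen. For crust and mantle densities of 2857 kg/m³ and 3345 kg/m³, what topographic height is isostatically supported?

Balancing pressure at the compensation depth: ρ_c h = (ρ_m − ρ_c) r.
h = r (ρ_m − ρ_c) / ρ_c = 31900 m × (3345 − 2857) / 2857 = 5450 m.

5450 m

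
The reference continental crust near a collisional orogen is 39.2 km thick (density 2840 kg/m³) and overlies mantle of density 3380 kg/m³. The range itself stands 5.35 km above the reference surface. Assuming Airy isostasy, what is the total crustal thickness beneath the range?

72.7 km

Root depth r = h ρ_c / (ρ_m − ρ_c) = 5.35 km × 2840 / 540 = 28.14 km.
Total thickness = T + h + r = 39.2 km + 5.35 km + 28.14 km = 72.7 km.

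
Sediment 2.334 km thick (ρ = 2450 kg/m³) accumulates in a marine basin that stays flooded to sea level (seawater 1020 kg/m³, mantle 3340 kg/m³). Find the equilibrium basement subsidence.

1.44 km

Submarine loading: the sediment displaces seawater, and the subsidence is in turn flooded, so s (ρ_m − ρ_w) = t (ρ_sed − ρ_w).
s = 2.334 km × (2450 − 1020) / (3340 − 1020) = 1.44 km.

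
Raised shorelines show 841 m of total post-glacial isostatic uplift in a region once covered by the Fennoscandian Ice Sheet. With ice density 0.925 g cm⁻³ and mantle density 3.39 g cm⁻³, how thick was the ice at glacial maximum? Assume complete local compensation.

3080 m

u = t ρ_ice/ρ_m → t = u ρ_m/ρ_ice = 841 m × 3.39/0.925 = 3080 m.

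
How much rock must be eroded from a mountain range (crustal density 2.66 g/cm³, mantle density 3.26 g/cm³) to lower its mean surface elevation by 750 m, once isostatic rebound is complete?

4080 m

Net drop Δ = e − u = e − e ρ_c/ρ_m = e (ρ_m − ρ_c)/ρ_m.
e = Δ ρ_m/(ρ_m − ρ_c) = 750 m × 3.26/0.6 = 4080 m.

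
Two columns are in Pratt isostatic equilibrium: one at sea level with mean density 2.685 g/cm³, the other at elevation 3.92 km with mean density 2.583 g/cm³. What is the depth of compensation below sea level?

99.3 km

ρ_ref D = ρ (D + h) → D (ρ_ref − ρ) = ρ h.
D = ρ h/(ρ_ref − ρ) = 2.583 × 3.92 km/(2.685 − 2.583) = 99.3 km.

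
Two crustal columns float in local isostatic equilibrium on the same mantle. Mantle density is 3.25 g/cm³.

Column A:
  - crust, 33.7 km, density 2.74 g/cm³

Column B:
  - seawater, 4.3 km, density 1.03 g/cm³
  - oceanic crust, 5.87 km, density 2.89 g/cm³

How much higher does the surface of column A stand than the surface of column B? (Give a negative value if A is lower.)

For any compensation level in the mantle, the mantle terms cancel and isostasy reduces to e = (Σt_A − Σt_B) − (Σ(ρt)_A − Σ(ρt)_B) / ρ_m.
Σt_A = 33.7 km; Σt_B = 10.17 km; Σ(ρt)_A = 92.338; Σ(ρt)_B = 21.3933 (in km·g/cm³).
e = (33.7 − 10.17) − (92.338 − 21.3933) / 3.25 = 1.7 km.

1.7 km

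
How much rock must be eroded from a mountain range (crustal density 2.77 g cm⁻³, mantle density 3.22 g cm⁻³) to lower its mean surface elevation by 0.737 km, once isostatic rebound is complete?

5.27 km

Net drop Δ = e − u = e − e ρ_c/ρ_m = e (ρ_m − ρ_c)/ρ_m.
e = Δ ρ_m/(ρ_m − ρ_c) = 0.737 km × 3.22/0.45 = 5.27 km.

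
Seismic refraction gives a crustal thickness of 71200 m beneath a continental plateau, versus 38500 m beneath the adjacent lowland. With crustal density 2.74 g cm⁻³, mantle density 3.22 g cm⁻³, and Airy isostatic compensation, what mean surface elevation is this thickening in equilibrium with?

4870 m

Excess crust Δ = 71200 m − 38500 m = 32700 m, split between elevation h and root r with h + r = Δ.
Airy balance ρ_c h = (ρ_m − ρ_c) r gives r = h ρ_c/(ρ_m − ρ_c), so h (1 + ρ_c/(ρ_m − ρ_c)) = Δ, i.e. h = Δ (ρ_m − ρ_c)/ρ_m.
h = 32700 m × 0.48/3.22 = 4870 m.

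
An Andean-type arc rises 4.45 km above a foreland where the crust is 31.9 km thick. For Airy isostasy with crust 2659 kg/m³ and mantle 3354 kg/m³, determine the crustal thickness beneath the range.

Root depth r = h ρ_c / (ρ_m − ρ_c) = 4.45 km × 2659 / 695 = 17.03 km.
Total thickness = T + h + r = 31.9 km + 4.45 km + 17.03 km = 53.4 km.

53.4 km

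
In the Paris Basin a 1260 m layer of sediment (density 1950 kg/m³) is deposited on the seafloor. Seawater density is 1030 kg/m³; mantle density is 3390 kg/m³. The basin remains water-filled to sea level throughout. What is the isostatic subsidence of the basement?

Submarine loading: the sediment displaces seawater, and the subsidence is in turn flooded, so s (ρ_m − ρ_w) = t (ρ_sed − ρ_w).
s = 1260 m × (1950 − 1030) / (3390 − 1030) = 491 m.

491 m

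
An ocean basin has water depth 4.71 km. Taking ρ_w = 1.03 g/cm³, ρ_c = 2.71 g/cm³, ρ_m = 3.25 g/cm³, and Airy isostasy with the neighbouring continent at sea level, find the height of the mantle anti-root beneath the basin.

14.7 km

Equating mass per unit area of the two columns: replacing crust with seawater at the top is compensated by replacing crust with mantle at the base: d (ρ_c − ρ_w) = a (ρ_m − ρ_c).
a = d (ρ_c − ρ_w)/(ρ_m − ρ_c) = 4.71 km × 1.68/0.54 = 14.7 km.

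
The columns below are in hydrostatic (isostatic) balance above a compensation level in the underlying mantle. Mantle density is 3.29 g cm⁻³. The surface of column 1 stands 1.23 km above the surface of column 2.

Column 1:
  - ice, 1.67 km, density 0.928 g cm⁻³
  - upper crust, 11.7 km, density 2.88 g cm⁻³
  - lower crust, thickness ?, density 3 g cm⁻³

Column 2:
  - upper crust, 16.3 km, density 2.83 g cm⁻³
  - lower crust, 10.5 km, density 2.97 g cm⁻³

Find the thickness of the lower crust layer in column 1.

Take the compensation level at the base of the deeper column (depth z_c below the surface of column 1) and equate Σ ρ_i t_i down to z_c; mantle fills any gap and the z_c terms cancel.
Column 1: 1.67×0.928 + 11.7×2.88 + x×3 + (z_c − 13.37 − x)×3.29
Column 2: 1.23×0 + 16.3×2.83 + 10.5×2.97 + (z_c − 1.23 − 26.8)×3.29
The z_c×3.29 term appears on both sides and cancels. Collect the known terms of each column as K = Σ(ρt)_known − 3.29 × (depth of known layers): K_1 = 35.24576 − 3.29×13.37 = −8.74154; K_2 = 77.314 − 3.29×(1.23 + 26.8) = −14.9047.
Balance: K_1 − x×(3.29 − 3) = K_2, so x = (K_1 − K_2)/(3.29 − 3) = 6.16316/0.29 = 21.3 km.

21.3 km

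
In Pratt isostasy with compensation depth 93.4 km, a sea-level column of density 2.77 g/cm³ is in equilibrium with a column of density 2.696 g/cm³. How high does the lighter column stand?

ρ_ref D = ρ (D + h) → h = D (ρ_ref − ρ)/ρ.
h = 93.4 km × (2.77 − 2.696)/2.696 = 2.56 km.

2.56 km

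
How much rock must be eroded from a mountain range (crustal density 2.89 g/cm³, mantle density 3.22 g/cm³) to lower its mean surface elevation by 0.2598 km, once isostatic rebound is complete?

2.54 km

Net drop Δ = e − u = e − e ρ_c/ρ_m = e (ρ_m − ρ_c)/ρ_m.
e = Δ ρ_m/(ρ_m − ρ_c) = 0.2598 km × 3.22/0.33 = 2.54 km.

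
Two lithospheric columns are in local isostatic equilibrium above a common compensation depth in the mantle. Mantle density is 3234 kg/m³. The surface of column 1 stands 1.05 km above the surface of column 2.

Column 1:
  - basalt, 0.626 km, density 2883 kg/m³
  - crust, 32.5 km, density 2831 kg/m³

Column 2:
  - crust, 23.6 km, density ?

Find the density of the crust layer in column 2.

2810 kg/m³

Take the compensation level at the base of the deeper column (depth z_c below the surface of column 1) and equate Σ ρ_i t_i down to z_c; mantle fills any gap and the z_c terms cancel.
Column 1: 0.626×2883 + 32.5×2831 + (z_c − 33.126)×3234
Column 2: 1.05×0 + 23.6×ρ + (z_c − 1.05 − 23.6)×3234
The z_c×3234 term appears on both sides and cancels. Collect the known terms of each column as K = Σ(ρt)_known − 3234 × (depth of known layers): K_1 = 93812.258 − 3234×33.126 = −13317.226; K_2 = 0 − 3234×(1.05 + 23.6) = −79718.1.
Balance: K_1 = K_2 + 23.6×ρ, so ρ = (K_1 − K_2)/23.6 = 66400.9/23.6 = 2810 kg/m³.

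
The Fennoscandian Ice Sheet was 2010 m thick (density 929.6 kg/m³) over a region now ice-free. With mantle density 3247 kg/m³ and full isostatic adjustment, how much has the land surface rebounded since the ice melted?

575 m

Removing the load lets mantle flow back in; uplift u satisfies ρ_ice t = ρ_m u.
u = t ρ_ice/ρ_m = 2010 m × 929.6/3247 = 575 m.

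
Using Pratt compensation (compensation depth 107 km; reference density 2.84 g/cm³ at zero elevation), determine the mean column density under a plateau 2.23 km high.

2.78 g/cm³

Pratt balance: ρ_ref D = ρ (D + h).
ρ = ρ_ref D/(D + h) = 2.84 × 107 km/(107 km + 2.23 km) = 2.78 g/cm³.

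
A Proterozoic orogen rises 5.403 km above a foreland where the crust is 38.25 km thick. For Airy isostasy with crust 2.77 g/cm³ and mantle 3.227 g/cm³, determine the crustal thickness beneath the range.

Root depth r = h ρ_c / (ρ_m − ρ_c) = 5.403 km × 2.77 / 0.457 = 32.75 km.
Total thickness = T + h + r = 38.25 km + 5.403 km + 32.75 km = 76.4 km.

76.4 km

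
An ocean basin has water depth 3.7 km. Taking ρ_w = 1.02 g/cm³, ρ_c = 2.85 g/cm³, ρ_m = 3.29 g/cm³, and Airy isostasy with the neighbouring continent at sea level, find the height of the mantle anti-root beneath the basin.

15.4 km

Isostatic balance requires: replacing crust with seawater at the top is compensated by replacing crust with mantle at the base: d (ρ_c − ρ_w) = a (ρ_m − ρ_c).
a = d (ρ_c − ρ_w)/(ρ_m − ρ_c) = 3.7 km × 1.83/0.44 = 15.4 km.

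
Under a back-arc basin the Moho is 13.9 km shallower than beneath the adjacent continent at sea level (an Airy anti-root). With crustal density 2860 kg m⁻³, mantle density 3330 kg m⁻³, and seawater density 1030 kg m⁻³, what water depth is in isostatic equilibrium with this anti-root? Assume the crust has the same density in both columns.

Replacing a thickness d of crust by seawater at the top must be balanced by replacing crust with mantle at the base: d (ρ_c − ρ_w) = a (ρ_m − ρ_c).
d = a (ρ_m − ρ_c)/(ρ_c − ρ_w) = 13.9 km × 470/1830 = 3.57 km.

3.57 km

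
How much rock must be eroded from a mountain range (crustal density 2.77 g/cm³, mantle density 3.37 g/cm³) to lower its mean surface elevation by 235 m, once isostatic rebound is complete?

1320 m

Net drop Δ = e − u = e − e ρ_c/ρ_m = e (ρ_m − ρ_c)/ρ_m.
e = Δ ρ_m/(ρ_m − ρ_c) = 235 m × 3.37/0.6 = 1320 m.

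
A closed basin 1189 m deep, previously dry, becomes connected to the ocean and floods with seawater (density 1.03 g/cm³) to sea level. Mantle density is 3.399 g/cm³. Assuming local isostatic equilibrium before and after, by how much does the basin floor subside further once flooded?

517 m

After flooding the water column is d + s deep. Its weight must equal the weight of mantle displaced by the extra subsidence s: (d + s) ρ_w = s ρ_m.
s = d ρ_w / (ρ_m − ρ_w) = 1189 m × 1.03/(3.399 − 1.03) = 517 m.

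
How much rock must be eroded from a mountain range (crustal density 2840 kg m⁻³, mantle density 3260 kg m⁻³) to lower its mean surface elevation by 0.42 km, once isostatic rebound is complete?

Net drop Δ = e − u = e − e ρ_c/ρ_m = e (ρ_m − ρ_c)/ρ_m.
e = Δ ρ_m/(ρ_m − ρ_c) = 0.42 km × 3260/420 = 3.26 km.

3.26 km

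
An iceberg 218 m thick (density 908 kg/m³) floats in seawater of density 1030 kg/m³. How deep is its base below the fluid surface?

Draft d = t ρ_obj/ρ_fluid = 218 m × 908/1030 = 192 m.

192 m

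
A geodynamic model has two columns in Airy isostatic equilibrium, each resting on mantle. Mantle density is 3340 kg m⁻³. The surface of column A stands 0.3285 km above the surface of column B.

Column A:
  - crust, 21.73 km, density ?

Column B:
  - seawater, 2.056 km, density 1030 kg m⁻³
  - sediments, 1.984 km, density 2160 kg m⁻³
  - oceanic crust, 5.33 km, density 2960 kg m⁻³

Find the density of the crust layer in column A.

2870 kg m⁻³

Take the compensation level at the base of the deeper column (depth z_c below the surface of column A) and equate Σ ρ_i t_i down to z_c; mantle fills any gap and the z_c terms cancel.
Column A: 21.73×ρ + (z_c − 21.73)×3340
Column B: 0.3285×0 + 2.056×1030 + 1.984×2160 + 5.33×2960 + (z_c − 0.3285 − 9.37)×3340
The z_c×3340 term appears on both sides and cancels. Collect the known terms of each column as K = Σ(ρt)_known − 3340 × (depth of known layers): K_A = 0 − 3340×21.73 = −72578.2; K_B = 22179.92 − 3340×(0.3285 + 9.37) = −10213.07.
Balance: K_A + 21.73×ρ = K_B, so ρ = (K_B − K_A)/21.73 = 62365.1/21.73 = 2870 kg m⁻³.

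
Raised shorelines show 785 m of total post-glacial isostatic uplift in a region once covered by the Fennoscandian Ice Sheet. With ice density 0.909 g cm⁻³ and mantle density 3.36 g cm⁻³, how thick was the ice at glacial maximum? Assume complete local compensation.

u = t ρ_ice/ρ_m → t = u ρ_m/ρ_ice = 785 m × 3.36/0.909 = 2900 m.

2900 m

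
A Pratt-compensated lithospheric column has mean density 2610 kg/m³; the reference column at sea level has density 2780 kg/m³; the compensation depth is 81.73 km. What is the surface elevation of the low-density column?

5.32 km

ρ_ref D = ρ (D + h) → h = D (ρ_ref − ρ)/ρ.
h = 81.73 km × (2780 − 2610)/2610 = 5.32 km.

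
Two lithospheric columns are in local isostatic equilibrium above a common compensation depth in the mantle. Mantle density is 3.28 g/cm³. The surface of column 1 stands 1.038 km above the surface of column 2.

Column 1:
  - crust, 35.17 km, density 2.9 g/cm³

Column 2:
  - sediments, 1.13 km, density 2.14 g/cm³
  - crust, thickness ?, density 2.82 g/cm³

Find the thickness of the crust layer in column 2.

18.9 km

Take the compensation level at the base of the deeper column (depth z_c below the surface of column 1) and equate Σ ρ_i t_i down to z_c; mantle fills any gap and the z_c terms cancel.
Column 1: 35.17×2.9 + (z_c − 35.17)×3.28
Column 2: 1.038×0 + 1.13×2.14 + x×2.82 + (z_c − 1.038 − 1.13 − x)×3.28
The z_c×3.28 term appears on both sides and cancels. Collect the known terms of each column as K = Σ(ρt)_known − 3.28 × (depth of known layers): K_1 = 101.993 − 3.28×35.17 = −13.3646; K_2 = 2.4182 − 3.28×(1.038 + 1.13) = −4.69284.
Balance: K_1 = K_2 − x×(3.28 − 2.82), so x = (K_2 − K_1)/(3.28 − 2.82) = 8.67176/0.46 = 18.9 km.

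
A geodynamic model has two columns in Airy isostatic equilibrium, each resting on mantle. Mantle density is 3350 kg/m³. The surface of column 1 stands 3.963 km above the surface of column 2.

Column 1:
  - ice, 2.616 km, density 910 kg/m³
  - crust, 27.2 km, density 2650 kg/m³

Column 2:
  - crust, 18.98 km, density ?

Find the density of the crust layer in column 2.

2710 kg/m³

Take the compensation level at the base of the deeper column (depth z_c below the surface of column 1) and equate Σ ρ_i t_i down to z_c; mantle fills any gap and the z_c terms cancel.
Column 1: 2.616×910 + 27.2×2650 + (z_c − 29.816)×3350
Column 2: 3.963×0 + 18.98×ρ + (z_c − 3.963 − 18.98)×3350
The z_c×3350 term appears on both sides and cancels. Collect the known terms of each column as K = Σ(ρt)_known − 3350 × (depth of known layers): K_1 = 74460.56 − 3350×29.816 = −25423.04; K_2 = 0 − 3350×(3.963 + 18.98) = −76859.05.
Balance: K_1 = K_2 + 18.98×ρ, so ρ = (K_1 − K_2)/18.98 = 51436/18.98 = 2710 kg/m³.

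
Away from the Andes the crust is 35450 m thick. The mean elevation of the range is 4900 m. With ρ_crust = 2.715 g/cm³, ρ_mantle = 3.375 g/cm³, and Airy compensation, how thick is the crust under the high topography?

Root depth r = h ρ_c / (ρ_m − ρ_c) = 4900 m × 2.715 / 0.66 = 20160 m.
Total thickness = T + h + r = 35450 m + 4900 m + 20160 m = 60500 m.

60500 m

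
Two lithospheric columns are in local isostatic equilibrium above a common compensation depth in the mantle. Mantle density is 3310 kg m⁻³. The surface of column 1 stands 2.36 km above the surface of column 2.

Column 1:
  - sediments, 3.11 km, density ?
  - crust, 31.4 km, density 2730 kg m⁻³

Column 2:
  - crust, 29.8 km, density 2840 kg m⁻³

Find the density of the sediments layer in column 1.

2150 kg m⁻³

Take the compensation level at the base of the deeper column (depth z_c below the surface of column 1) and equate Σ ρ_i t_i down to z_c; mantle fills any gap and the z_c terms cancel.
Column 1: 3.11×ρ + 31.4×2730 + (z_c − 34.51)×3310
Column 2: 2.36×0 + 29.8×2840 + (z_c − 2.36 − 29.8)×3310
The z_c×3310 term appears on both sides and cancels. Collect the known terms of each column as K = Σ(ρt)_known − 3310 × (depth of known layers): K_1 = 85722 − 3310×34.51 = −28506.1; K_2 = 84632 − 3310×(2.36 + 29.8) = −21817.6.
Balance: K_1 + 3.11×ρ = K_2, so ρ = (K_2 − K_1)/3.11 = 6688.5/3.11 = 2150 kg m⁻³.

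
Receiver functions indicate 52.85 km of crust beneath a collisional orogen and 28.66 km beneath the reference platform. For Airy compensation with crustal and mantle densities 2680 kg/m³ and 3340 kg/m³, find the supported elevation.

Excess crust Δ = 52.85 km − 28.66 km = 24.19 km, split between elevation h and root r with h + r = Δ.
Airy balance ρ_c h = (ρ_m − ρ_c) r gives r = h ρ_c/(ρ_m − ρ_c), so h (1 + ρ_c/(ρ_m − ρ_c)) = Δ, i.e. h = Δ (ρ_m − ρ_c)/ρ_m.
h = 24.19 km × 660/3340 = 4.78 km.

4.78 km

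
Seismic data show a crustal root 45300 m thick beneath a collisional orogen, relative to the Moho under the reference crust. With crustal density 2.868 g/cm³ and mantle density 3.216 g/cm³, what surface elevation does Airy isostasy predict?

For local isostatic compensation: ρ_c h = (ρ_m − ρ_c) r.
h = r (ρ_m − ρ_c) / ρ_c = 45300 m × (3.216 − 2.868) / 2.868 = 5500 m.

5500 m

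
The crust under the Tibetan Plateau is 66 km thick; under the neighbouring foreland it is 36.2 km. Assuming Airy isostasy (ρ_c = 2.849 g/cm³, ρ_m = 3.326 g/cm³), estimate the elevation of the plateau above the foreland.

Excess crust Δ = 66 km − 36.2 km = 29.8 km, split between elevation h and root r with h + r = Δ.
Airy balance ρ_c h = (ρ_m − ρ_c) r gives r = h ρ_c/(ρ_m − ρ_c), so h (1 + ρ_c/(ρ_m − ρ_c)) = Δ, i.e. h = Δ (ρ_m − ρ_c)/ρ_m.
h = 29.8 km × 0.477/3.326 = 4.27 km.

4.27 km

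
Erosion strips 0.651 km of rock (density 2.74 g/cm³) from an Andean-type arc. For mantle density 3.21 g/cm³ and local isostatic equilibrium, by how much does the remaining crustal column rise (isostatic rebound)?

Unloading: uplift u = e ρ_c/ρ_m = 0.651 km × 2.74/3.21 = 0.556 km.

0.556 km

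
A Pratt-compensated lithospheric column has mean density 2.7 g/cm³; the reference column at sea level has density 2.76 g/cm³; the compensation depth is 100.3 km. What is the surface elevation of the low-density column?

ρ_ref D = ρ (D + h) → h = D (ρ_ref − ρ)/ρ.
h = 100.3 km × (2.76 − 2.7)/2.7 = 2.23 km.

2.23 km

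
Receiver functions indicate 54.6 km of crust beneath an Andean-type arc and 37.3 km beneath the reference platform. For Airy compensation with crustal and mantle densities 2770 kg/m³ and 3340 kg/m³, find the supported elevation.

2.95 km

Excess crust Δ = 54.6 km − 37.3 km = 17.3 km, split between elevation h and root r with h + r = Δ.
Airy balance ρ_c h = (ρ_m − ρ_c) r gives r = h ρ_c/(ρ_m − ρ_c), so h (1 + ρ_c/(ρ_m − ρ_c)) = Δ, i.e. h = Δ (ρ_m − ρ_c)/ρ_m.
h = 17.3 km × 570/3340 = 2.95 km.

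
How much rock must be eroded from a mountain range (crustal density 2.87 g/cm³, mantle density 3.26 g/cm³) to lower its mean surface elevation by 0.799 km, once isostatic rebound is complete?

6.68 km

Net drop Δ = e − u = e − e ρ_c/ρ_m = e (ρ_m − ρ_c)/ρ_m.
e = Δ ρ_m/(ρ_m − ρ_c) = 0.799 km × 3.26/0.39 = 6.68 km.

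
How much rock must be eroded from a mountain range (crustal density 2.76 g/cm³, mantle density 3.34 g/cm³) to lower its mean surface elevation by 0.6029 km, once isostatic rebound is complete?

Net drop Δ = e − u = e − e ρ_c/ρ_m = e (ρ_m − ρ_c)/ρ_m.
e = Δ ρ_m/(ρ_m − ρ_c) = 0.6029 km × 3.34/0.58 = 3.47 km.

3.47 km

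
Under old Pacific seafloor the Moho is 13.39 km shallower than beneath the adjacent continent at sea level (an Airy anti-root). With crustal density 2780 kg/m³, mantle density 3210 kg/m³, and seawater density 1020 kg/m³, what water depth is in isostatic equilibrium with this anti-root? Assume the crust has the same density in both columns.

3.27 km

Replacing a thickness d of crust by seawater at the top must be balanced by replacing crust with mantle at the base: d (ρ_c − ρ_w) = a (ρ_m − ρ_c).
d = a (ρ_m − ρ_c)/(ρ_c − ρ_w) = 13.39 km × 430/1760 = 3.27 km.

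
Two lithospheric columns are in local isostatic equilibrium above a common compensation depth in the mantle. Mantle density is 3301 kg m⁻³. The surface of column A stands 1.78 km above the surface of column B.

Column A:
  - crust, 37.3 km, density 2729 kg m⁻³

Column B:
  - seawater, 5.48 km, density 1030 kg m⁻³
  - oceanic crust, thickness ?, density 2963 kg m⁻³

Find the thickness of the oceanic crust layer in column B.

8.92 km

Take the compensation level at the base of the deeper column (depth z_c below the surface of column A) and equate Σ ρ_i t_i down to z_c; mantle fills any gap and the z_c terms cancel.
Column A: 37.3×2729 + (z_c − 37.3)×3301
Column B: 1.78×0 + 5.48×1030 + x×2963 + (z_c − 1.78 − 5.48 − x)×3301
The z_c×3301 term appears on both sides and cancels. Collect the known terms of each column as K = Σ(ρt)_known − 3301 × (depth of known layers): K_A = 101791.7 − 3301×37.3 = −21335.6; K_B = 5644.4 − 3301×(1.78 + 5.48) = −18320.86.
Balance: K_A = K_B − x×(3301 − 2963), so x = (K_B − K_A)/(3301 − 2963) = 3014.74/338 = 8.92 km.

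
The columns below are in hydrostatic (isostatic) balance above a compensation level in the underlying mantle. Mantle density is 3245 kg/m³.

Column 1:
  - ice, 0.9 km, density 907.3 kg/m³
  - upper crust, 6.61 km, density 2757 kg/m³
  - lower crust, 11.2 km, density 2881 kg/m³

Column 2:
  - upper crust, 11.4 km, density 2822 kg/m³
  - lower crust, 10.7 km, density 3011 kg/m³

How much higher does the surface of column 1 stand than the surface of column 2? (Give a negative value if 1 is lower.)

0.641 km

For any compensation level in the mantle, the mantle terms cancel and isostasy reduces to e = (Σt_1 − Σt_2) − (Σ(ρt)_1 − Σ(ρt)_2) / ρ_m.
Σt_1 = 18.71 km; Σt_2 = 22.1 km; Σ(ρt)_1 = 51307.54; Σ(ρt)_2 = 64388.5 (in km·kg/m³).
e = (18.71 − 22.1) − (51307.54 − 64388.5) / 3245 = 0.641 km.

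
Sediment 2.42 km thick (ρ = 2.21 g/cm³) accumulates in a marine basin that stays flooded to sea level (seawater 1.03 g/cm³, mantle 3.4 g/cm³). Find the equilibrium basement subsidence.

Submarine loading: the sediment displaces seawater, and the subsidence is in turn flooded, so s (ρ_m − ρ_w) = t (ρ_sed − ρ_w).
s = 2.42 km × (2.21 − 1.03) / (3.4 − 1.03) = 1.2 km.

1.2 km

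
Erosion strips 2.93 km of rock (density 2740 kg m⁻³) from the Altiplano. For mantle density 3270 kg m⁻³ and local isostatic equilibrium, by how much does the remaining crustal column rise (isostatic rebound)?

2.46 km

Unloading: uplift u = e ρ_c/ρ_m = 2.93 km × 2740/3270 = 2.46 km.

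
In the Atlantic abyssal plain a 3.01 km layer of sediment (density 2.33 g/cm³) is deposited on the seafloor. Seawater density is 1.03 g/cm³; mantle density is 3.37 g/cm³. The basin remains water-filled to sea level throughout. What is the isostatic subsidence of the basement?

Submarine loading: the sediment displaces seawater, and the subsidence is in turn flooded, so s (ρ_m − ρ_w) = t (ρ_sed − ρ_w).
s = 3.01 km × (2.33 − 1.03) / (3.37 − 1.03) = 1.67 km.

1.67 km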